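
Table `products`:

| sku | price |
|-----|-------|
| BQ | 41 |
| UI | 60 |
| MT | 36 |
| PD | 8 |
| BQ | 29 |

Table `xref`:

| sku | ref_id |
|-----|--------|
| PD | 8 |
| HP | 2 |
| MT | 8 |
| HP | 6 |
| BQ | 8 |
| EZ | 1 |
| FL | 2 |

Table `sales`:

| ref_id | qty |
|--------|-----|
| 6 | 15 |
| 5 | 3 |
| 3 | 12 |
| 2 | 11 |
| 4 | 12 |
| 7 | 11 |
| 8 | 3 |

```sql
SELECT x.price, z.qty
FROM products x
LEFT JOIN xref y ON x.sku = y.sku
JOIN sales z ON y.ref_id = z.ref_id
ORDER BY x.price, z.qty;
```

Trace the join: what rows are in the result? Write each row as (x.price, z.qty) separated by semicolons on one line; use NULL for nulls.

(8, 3); (29, 3); (36, 3); (41, 3)

Step 1 — x LEFT JOIN y on sku → 5 row(s).
Then INNER JOIN `sales z` on ref_id: keep only rows whose y.ref_id appears in z.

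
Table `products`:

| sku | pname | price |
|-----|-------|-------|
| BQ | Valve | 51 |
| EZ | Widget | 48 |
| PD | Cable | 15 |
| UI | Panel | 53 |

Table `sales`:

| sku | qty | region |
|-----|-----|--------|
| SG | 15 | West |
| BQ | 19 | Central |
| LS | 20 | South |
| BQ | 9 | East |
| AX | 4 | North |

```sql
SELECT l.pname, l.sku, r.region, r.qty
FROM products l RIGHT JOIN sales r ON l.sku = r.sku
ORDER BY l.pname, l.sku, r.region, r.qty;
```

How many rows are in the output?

RIGHT JOIN keeps every row from `sales`; unmatched rows get NULL for `products`'s columns.
Matching on l.sku = r.sku.
- l[0] sku=BQ → 2 match(es) in r → 2 row(s).
- l[1] sku=EZ → no match.
- l[2] sku=PD → no match.
- l[3] sku=UI → no match.
- 3 row(s) from r found no l partner → padded with NULL.
Total: 2 matched + 3 padded = 5 rows.

5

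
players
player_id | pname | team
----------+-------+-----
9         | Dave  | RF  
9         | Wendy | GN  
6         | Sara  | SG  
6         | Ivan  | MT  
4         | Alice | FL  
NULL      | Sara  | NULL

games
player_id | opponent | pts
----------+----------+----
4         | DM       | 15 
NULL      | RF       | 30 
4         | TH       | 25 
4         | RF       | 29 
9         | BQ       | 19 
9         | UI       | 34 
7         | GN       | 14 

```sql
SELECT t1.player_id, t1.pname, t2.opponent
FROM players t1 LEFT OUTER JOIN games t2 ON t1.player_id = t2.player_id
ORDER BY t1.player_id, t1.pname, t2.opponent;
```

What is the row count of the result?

10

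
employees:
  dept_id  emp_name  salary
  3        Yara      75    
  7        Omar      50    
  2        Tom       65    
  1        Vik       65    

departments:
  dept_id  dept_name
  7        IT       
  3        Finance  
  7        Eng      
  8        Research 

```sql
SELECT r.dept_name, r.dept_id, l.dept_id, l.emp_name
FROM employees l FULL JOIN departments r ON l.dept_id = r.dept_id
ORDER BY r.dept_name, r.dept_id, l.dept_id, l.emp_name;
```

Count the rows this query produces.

FULL OUTER JOIN keeps every row from both sides; unmatched rows get NULL for the other side's columns.
Matching on l.dept_id = r.dept_id.
- l (dept_id=3) pairs with 1 row(s) of r.
- l (dept_id=7) pairs with 2 row(s) of r.
- l (dept_id=2) has no partner → padded with NULL.
- l (dept_id=1) has no partner → padded with NULL.
- plus 1 unmatched r row(s), each kept with NULL l columns.
Total: 3 matched + 3 padded = 6 rows.

6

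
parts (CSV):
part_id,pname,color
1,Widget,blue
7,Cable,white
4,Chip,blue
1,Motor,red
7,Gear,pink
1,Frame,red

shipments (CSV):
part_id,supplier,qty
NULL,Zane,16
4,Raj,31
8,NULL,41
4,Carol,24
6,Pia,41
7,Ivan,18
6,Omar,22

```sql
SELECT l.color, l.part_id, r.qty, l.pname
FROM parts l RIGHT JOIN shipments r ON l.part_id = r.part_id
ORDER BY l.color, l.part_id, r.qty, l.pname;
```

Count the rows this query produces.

RIGHT JOIN keeps every row from `shipments`; unmatched rows get NULL for `parts`'s columns.
Matching on l.part_id = r.part_id. A NULL in a compared column never satisfies the condition.
- part_id=1: no matching r row.
- part_id=7: 1 matching r row(s), so 1 row(s) emitted.
- part_id=4: 2 matching r row(s), so 2 row(s) emitted.
- part_id=1: no matching r row.
- part_id=7: 1 matching r row(s), so 1 row(s) emitted.
- part_id=1: no matching r row.
- 4 r row(s) had no l match → kept, l columns NULL.
Total: 4 matched + 4 padded = 8 rows.

8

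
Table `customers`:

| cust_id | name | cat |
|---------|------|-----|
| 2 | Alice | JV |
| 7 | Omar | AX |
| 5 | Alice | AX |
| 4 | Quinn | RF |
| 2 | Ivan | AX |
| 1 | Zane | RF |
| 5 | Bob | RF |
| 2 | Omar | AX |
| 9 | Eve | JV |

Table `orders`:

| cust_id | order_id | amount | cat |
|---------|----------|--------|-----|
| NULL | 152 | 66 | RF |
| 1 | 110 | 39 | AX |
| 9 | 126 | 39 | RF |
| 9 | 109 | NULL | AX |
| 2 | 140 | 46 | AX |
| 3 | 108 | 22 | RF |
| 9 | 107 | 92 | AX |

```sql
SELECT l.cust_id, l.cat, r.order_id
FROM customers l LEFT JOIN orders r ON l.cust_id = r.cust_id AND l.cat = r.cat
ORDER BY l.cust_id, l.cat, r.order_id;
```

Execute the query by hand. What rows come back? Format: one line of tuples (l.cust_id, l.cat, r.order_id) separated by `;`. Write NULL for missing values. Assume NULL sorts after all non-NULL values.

(1, RF, NULL); (2, AX, 140); (2, AX, 140); (2, JV, NULL); (4, RF, NULL); (5, AX, NULL); (5, RF, NULL); (7, AX, NULL); (9, JV, NULL)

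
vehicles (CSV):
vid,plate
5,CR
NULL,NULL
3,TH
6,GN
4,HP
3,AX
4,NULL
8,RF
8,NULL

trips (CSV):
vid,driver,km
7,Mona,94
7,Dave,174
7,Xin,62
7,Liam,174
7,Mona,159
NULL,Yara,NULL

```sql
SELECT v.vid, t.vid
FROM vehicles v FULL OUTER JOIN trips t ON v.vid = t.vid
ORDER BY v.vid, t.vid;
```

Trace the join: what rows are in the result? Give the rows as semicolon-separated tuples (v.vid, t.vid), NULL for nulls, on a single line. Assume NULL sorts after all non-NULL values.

FULL OUTER JOIN keeps every row from both sides; unmatched rows get NULL for the other side's columns.
Matching on v.vid = t.vid. A NULL in a compared column never satisfies the condition.
- v[0] vid=5 → no match; kept with NULLs on the t side.
- v[1] vid=NULL → no match; kept with NULLs on the t side.
- v[2] vid=3 → no match; kept with NULLs on the t side.
- v[3] vid=6 → no match; kept with NULLs on the t side.
- v[4] vid=4 → no match; kept with NULLs on the t side.
- v[5] vid=3 → no match; kept with NULLs on the t side.
- v[6] vid=4 → no match; kept with NULLs on the t side.
- v[7] vid=8 → no match; kept with NULLs on the t side.
- v[8] vid=8 → no match; kept with NULLs on the t side.
- 6 t row(s) had no v match → kept, v columns NULL.

(3, NULL); (3, NULL); (4, NULL); (4, NULL); (5, NULL); (6, NULL); (8, NULL); (8, NULL); (NULL, 7); (NULL, 7); (NULL, 7); (NULL, 7); (NULL, 7); (NULL, NULL); (NULL, NULL)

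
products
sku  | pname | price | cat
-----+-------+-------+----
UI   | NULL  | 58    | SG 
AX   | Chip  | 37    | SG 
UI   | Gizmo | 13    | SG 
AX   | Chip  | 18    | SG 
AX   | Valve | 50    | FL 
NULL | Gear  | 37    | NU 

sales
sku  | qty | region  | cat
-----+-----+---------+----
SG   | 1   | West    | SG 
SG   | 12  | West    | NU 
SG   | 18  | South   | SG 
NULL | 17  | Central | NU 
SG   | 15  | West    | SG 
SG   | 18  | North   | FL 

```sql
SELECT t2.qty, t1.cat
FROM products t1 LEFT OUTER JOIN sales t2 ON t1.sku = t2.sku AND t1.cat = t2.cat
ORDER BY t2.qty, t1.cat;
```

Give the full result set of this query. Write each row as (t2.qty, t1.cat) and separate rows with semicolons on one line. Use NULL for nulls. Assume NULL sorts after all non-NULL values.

(NULL, FL); (NULL, NU); (NULL, SG); (NULL, SG); (NULL, SG); (NULL, SG)

LEFT JOIN keeps every row from `products`; unmatched rows get NULL for `sales`'s columns.
Matching on t1.sku = t2.sku AND t1.cat = t2.cat. A NULL in a compared column never satisfies the condition.
Matched pairs: 0; unmatched t1 rows kept: 6.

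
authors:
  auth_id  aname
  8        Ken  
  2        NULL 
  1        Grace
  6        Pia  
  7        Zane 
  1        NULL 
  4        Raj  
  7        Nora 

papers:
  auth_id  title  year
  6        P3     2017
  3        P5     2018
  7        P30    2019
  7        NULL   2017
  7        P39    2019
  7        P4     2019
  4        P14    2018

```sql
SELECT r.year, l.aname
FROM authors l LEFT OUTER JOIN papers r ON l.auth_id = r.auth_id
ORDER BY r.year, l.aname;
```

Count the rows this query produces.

14

LEFT JOIN keeps every row from `authors`; unmatched rows get NULL for `papers`'s columns.
Matching on l.auth_id = r.auth_id.
Matched pairs: 10; unmatched l rows kept: 4.
Total: 10 matched + 4 padded = 14 rows.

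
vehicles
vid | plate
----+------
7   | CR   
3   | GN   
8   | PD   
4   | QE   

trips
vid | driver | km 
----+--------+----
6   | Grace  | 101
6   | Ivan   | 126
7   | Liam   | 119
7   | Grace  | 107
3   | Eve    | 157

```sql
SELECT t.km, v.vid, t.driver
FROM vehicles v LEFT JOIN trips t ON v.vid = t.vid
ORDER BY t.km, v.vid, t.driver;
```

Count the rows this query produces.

LEFT JOIN keeps every row from `vehicles`; unmatched rows get NULL for `trips`'s columns.
Matching on v.vid = t.vid.
- v[0] vid=7 → 2 match(es) in t → 2 row(s).
- v[1] vid=3 → 1 match(es) in t → 1 row(s).
- v[2] vid=8 → no match; kept with NULLs on the t side.
- v[3] vid=4 → no match; kept with NULLs on the t side.
Total: 3 matched + 2 padded = 5 rows.

5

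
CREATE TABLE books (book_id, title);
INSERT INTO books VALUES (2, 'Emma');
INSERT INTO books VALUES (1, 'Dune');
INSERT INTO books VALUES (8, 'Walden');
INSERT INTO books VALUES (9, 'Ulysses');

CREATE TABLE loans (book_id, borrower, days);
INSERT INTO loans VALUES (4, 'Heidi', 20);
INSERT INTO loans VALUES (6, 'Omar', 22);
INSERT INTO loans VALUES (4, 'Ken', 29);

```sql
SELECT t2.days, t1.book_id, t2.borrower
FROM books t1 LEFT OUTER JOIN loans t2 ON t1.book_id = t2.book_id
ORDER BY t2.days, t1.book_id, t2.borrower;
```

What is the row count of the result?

4

LEFT JOIN keeps every row from `books`; unmatched rows get NULL for `loans`'s columns.
Matching on t1.book_id = t2.book_id.
- t1 row (book_id=2): no match → kept, t2 columns NULL.
- t1 row (book_id=1): no match → kept, t2 columns NULL.
- t1 row (book_id=8): no match → kept, t2 columns NULL.
- t1 row (book_id=9): no match → kept, t2 columns NULL.
Total: 0 matched + 4 padded = 4 rows.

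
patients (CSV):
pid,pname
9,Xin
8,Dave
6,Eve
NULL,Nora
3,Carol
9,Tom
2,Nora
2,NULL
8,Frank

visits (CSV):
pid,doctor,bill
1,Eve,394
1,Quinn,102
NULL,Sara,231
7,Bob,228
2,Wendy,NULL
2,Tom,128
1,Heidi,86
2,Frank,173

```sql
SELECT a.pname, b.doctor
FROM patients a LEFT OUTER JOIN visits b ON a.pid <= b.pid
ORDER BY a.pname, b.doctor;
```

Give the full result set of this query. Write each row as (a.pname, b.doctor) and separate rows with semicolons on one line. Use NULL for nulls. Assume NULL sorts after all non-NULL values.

(Carol, Bob); (Dave, NULL); (Eve, Bob); (Frank, NULL); (Nora, Bob); (Nora, Frank); (Nora, Tom); (Nora, Wendy); (Nora, NULL); (Tom, NULL); (Xin, NULL); (NULL, Bob); (NULL, Frank); (NULL, Tom); (NULL, Wendy)

LEFT JOIN keeps every row from `patients`; unmatched rows get NULL for `visits`'s columns.
Matching on a.pid <= b.pid. A NULL in a compared column never satisfies the condition.
- a row (pid=9): no match → kept, b columns NULL.
- a row (pid=8): no match → kept, b columns NULL.
- a row (pid=6): matches 1 b row(s) → 1 output row(s).
- a row (pid=NULL): no match → kept, b columns NULL.
- a row (pid=3): matches 1 b row(s) → 1 output row(s).
- a row (pid=9): no match → kept, b columns NULL.
- a row (pid=2): matches 4 b row(s) → 4 output row(s).
- a row (pid=2): matches 4 b row(s) → 4 output row(s).
- a row (pid=8): no match → kept, b columns NULL.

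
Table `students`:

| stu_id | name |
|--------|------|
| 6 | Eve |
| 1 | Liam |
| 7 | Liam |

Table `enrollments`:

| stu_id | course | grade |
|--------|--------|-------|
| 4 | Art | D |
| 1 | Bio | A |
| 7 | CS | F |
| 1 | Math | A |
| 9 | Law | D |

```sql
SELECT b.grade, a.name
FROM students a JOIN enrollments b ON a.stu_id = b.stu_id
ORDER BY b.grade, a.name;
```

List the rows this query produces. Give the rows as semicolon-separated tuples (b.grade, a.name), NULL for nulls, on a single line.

INNER JOIN keeps only pairs where the ON condition holds.
Matching on a.stu_id = b.stu_id.
- a row (stu_id=6): no match → dropped.
- a row (stu_id=1): matches 2 b row(s) → 2 output row(s).
- a row (stu_id=7): matches 1 b row(s) → 1 output row(s).
After projecting and ordering:
b.grade | a.name
A | Liam
A | Liam
F | Liam

(A, Liam); (A, Liam); (F, Liam)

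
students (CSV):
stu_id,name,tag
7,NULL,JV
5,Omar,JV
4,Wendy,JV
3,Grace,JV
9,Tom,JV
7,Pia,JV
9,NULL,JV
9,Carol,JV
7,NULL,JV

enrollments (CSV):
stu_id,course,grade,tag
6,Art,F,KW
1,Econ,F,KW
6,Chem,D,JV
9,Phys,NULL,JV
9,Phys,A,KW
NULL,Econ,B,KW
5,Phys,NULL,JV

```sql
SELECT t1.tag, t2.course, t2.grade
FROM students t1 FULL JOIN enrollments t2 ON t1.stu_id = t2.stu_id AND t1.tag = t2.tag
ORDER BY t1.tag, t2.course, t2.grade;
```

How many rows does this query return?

FULL OUTER JOIN keeps every row from both sides; unmatched rows get NULL for the other side's columns.
Matching on t1.stu_id = t2.stu_id AND t1.tag = t2.tag. A NULL in a compared column never satisfies the condition.
- t1 (stu_id=7, tag=JV) has no partner → padded with NULL.
- t1 (stu_id=5, tag=JV) pairs with 1 row(s) of t2.
- t1 (stu_id=4, tag=JV) has no partner → padded with NULL.
- t1 (stu_id=3, tag=JV) has no partner → padded with NULL.
- t1 (stu_id=9, tag=JV) pairs with 1 row(s) of t2.
- t1 (stu_id=7, tag=JV) has no partner → padded with NULL.
- t1 (stu_id=9, tag=JV) pairs with 1 row(s) of t2.
- t1 (stu_id=9, tag=JV) pairs with 1 row(s) of t2.
- t1 (stu_id=7, tag=JV) has no partner → padded with NULL.
- 5 row(s) from t2 found no t1 partner → padded with NULL.
Total: 4 matched + 10 padded = 14 rows.

14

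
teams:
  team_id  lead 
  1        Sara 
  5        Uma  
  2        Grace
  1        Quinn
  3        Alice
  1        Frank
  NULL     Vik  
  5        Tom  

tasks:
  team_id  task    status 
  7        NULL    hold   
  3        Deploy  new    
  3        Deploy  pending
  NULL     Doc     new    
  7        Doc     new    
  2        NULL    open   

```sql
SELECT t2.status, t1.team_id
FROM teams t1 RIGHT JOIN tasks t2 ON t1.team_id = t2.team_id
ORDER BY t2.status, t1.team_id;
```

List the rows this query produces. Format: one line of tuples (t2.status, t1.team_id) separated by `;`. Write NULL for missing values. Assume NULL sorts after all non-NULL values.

RIGHT JOIN keeps every row from `tasks`; unmatched rows get NULL for `teams`'s columns.
Matching on t1.team_id = t2.team_id. A NULL in a compared column never satisfies the condition.
Matched pairs: 3; unmatched t2 rows kept: 3.

(hold, NULL); (new, 3); (new, NULL); (new, NULL); (open, 2); (pending, 3)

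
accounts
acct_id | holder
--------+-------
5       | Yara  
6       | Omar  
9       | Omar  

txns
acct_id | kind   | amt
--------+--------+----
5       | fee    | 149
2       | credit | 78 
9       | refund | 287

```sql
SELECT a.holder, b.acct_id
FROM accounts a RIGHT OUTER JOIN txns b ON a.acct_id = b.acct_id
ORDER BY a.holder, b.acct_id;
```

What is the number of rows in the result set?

3

RIGHT JOIN keeps every row from `txns`; unmatched rows get NULL for `accounts`'s columns.
Matching on a.acct_id = b.acct_id.
Matched pairs: 2; unmatched b rows kept: 1.
Total: 2 matched + 1 padded = 3 rows.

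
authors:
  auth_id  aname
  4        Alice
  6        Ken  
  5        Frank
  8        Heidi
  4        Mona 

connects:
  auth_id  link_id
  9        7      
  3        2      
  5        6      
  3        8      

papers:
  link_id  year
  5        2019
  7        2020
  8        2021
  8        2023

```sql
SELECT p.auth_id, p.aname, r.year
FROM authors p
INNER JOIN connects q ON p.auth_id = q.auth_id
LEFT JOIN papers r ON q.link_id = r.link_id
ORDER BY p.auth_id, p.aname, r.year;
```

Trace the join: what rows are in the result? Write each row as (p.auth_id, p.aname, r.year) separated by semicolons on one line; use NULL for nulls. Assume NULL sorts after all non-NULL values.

(5, Frank, NULL)

Evaluate left to right. First `authors p INNER JOIN connects q` on auth_id: 1 row(s).
Then LEFT JOIN `papers r` on link_id: each of those 1 rows is kept; rows whose q.link_id has no match in r get NULL for r's columns.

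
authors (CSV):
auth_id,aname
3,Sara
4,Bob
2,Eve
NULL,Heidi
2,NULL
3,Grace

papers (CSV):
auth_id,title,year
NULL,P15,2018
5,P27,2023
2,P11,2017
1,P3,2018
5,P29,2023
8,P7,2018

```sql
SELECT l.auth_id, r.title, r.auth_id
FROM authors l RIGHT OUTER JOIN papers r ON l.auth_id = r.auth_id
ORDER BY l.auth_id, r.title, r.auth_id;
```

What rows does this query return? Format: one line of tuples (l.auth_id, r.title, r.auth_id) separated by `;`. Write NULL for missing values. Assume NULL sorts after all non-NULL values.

(2, P11, 2); (2, P11, 2); (NULL, P15, NULL); (NULL, P27, 5); (NULL, P29, 5); (NULL, P3, 1); (NULL, P7, 8)

RIGHT JOIN keeps every row from `papers`; unmatched rows get NULL for `authors`'s columns.
Matching on l.auth_id = r.auth_id. A NULL in a compared column never satisfies the condition.
- auth_id=3: no matching r row.
- auth_id=4: no matching r row.
- auth_id=2: 1 matching r row(s), so 1 row(s) emitted.
- auth_id=NULL: no matching r row.
- auth_id=2: 1 matching r row(s), so 1 row(s) emitted.
- auth_id=3: no matching r row.
- plus 5 unmatched r row(s), each kept with NULL l columns.
After projecting and ordering:
l.auth_id | r.title | r.auth_id
2 | P11 | 2
2 | P11 | 2
NULL | P15 | NULL
NULL | P27 | 5
NULL | P29 | 5
NULL | P3 | 1
NULL | P7 | 8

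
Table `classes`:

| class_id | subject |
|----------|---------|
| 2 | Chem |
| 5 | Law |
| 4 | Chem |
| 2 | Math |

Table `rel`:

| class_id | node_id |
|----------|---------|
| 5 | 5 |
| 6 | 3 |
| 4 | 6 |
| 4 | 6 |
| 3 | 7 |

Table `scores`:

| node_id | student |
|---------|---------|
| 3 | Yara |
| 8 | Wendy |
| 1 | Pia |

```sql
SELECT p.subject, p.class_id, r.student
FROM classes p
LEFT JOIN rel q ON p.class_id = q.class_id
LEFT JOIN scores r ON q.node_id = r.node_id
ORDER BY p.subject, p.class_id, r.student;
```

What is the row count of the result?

5

Evaluate left to right. First `classes p LEFT JOIN rel q` on class_id: 5 row(s).
Then LEFT JOIN `scores r` on node_id: each of those 5 rows is kept; rows whose q.node_id has no match in r get NULL for r's columns.
Result: 5 row(s).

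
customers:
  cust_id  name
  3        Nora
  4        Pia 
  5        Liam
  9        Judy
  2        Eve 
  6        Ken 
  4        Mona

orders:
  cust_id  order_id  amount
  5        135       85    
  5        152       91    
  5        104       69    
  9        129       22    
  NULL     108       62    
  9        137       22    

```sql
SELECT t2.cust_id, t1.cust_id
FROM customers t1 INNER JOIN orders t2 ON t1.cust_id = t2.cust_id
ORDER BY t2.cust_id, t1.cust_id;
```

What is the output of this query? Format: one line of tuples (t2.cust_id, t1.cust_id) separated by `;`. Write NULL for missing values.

(5, 5); (5, 5); (5, 5); (9, 9); (9, 9)

INNER JOIN keeps only pairs where the ON condition holds.
Matching on t1.cust_id = t2.cust_id. A NULL in a compared column never satisfies the condition.
- t1 row (cust_id=3): no match → dropped.
- t1 row (cust_id=4): no match → dropped.
- t1 row (cust_id=5): matches 3 t2 row(s) → 3 output row(s).
- t1 row (cust_id=9): matches 2 t2 row(s) → 2 output row(s).
- t1 row (cust_id=2): no match → dropped.
- t1 row (cust_id=6): no match → dropped.
- t1 row (cust_id=4): no match → dropped.
After projecting and ordering:
t2.cust_id | t1.cust_id
5 | 5
5 | 5
5 | 5
9 | 9
9 | 9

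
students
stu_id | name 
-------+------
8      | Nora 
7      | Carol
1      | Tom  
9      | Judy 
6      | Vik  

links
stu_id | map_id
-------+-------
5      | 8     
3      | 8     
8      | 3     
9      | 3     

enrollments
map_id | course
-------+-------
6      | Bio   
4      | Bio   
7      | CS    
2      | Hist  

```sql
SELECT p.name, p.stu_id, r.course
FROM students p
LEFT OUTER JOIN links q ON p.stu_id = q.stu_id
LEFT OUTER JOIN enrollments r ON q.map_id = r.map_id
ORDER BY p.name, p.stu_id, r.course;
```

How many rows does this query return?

5

Evaluate left to right. First `students p LEFT JOIN links q` on stu_id: 5 row(s).
Then LEFT JOIN `enrollments r` on map_id: each of those 5 rows is kept; rows whose q.map_id has no match in r get NULL for r's columns.
Result: 5 row(s).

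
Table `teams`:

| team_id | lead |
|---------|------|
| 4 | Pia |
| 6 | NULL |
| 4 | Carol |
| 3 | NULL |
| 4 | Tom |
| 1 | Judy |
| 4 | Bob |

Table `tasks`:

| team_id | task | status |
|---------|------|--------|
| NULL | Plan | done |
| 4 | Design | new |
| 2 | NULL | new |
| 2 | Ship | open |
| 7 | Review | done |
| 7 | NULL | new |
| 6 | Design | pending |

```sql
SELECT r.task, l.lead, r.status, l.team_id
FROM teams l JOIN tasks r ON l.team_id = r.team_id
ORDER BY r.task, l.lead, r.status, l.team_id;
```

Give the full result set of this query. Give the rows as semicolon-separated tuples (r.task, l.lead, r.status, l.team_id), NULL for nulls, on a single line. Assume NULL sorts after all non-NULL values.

(Design, Bob, new, 4); (Design, Carol, new, 4); (Design, Pia, new, 4); (Design, Tom, new, 4); (Design, NULL, pending, 6)

INNER JOIN keeps only pairs where the ON condition holds.
Matching on l.team_id = r.team_id. A NULL in a compared column never satisfies the condition.
Matched pairs: 5.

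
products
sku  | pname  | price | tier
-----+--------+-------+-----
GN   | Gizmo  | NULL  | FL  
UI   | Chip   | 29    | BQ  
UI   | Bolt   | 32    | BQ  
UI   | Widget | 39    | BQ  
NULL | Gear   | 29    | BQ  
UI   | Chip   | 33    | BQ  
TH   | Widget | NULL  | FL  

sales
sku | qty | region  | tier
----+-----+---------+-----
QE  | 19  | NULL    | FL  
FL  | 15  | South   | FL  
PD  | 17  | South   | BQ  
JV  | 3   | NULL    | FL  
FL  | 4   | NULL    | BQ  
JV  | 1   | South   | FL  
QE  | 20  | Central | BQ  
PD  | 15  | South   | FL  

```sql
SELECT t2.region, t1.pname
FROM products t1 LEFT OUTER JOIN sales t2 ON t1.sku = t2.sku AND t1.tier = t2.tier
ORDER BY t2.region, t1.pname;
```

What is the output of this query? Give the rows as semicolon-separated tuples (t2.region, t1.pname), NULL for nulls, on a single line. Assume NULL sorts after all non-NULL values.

(NULL, Bolt); (NULL, Chip); (NULL, Chip); (NULL, Gear); (NULL, Gizmo); (NULL, Widget); (NULL, Widget)

LEFT JOIN keeps every row from `products`; unmatched rows get NULL for `sales`'s columns.
Matching on t1.sku = t2.sku AND t1.tier = t2.tier. A NULL in a compared column never satisfies the condition.
- t1[0] sku=GN, tier=FL → no match; kept with NULLs on the t2 side.
- t1[1] sku=UI, tier=BQ → no match; kept with NULLs on the t2 side.
- t1[2] sku=UI, tier=BQ → no match; kept with NULLs on the t2 side.
- t1[3] sku=UI, tier=BQ → no match; kept with NULLs on the t2 side.
- t1[4] sku=NULL, tier=BQ → no match; kept with NULLs on the t2 side.
- t1[5] sku=UI, tier=BQ → no match; kept with NULLs on the t2 side.
- t1[6] sku=TH, tier=FL → no match; kept with NULLs on the t2 side.
After projecting and ordering:
t2.region | t1.pname
NULL | Bolt
NULL | Chip
NULL | Chip
NULL | Gear
NULL | Gizmo
NULL | Widget
NULL | Widget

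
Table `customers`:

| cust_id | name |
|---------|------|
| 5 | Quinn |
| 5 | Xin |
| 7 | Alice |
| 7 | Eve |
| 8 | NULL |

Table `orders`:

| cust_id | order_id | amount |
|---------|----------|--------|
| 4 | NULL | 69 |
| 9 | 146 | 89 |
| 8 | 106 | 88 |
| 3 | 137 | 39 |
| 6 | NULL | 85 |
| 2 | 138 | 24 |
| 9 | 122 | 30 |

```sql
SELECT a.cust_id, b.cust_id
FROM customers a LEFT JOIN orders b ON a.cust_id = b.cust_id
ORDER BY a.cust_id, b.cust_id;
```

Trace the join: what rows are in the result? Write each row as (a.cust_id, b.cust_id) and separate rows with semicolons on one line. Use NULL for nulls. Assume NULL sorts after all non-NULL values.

(5, NULL); (5, NULL); (7, NULL); (7, NULL); (8, 8)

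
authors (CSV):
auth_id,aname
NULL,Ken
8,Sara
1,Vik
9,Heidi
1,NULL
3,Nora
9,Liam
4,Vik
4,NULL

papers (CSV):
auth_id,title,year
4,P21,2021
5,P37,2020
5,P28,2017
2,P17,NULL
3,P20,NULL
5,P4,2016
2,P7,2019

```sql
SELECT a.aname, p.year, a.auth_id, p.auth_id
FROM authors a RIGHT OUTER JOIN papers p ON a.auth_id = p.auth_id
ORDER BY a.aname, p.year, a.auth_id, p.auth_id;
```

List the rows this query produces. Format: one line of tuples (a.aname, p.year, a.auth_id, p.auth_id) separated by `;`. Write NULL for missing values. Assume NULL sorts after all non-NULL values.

RIGHT JOIN keeps every row from `papers`; unmatched rows get NULL for `authors`'s columns.
Matching on a.auth_id = p.auth_id. A NULL in a compared column never satisfies the condition.
- a[0] auth_id=NULL → no match.
- a[1] auth_id=8 → no match.
- a[2] auth_id=1 → no match.
- a[3] auth_id=9 → no match.
- a[4] auth_id=1 → no match.
- a[5] auth_id=3 → 1 match(es) in p → 1 row(s).
- a[6] auth_id=9 → no match.
- a[7] auth_id=4 → 1 match(es) in p → 1 row(s).
- a[8] auth_id=4 → 1 match(es) in p → 1 row(s).
- 5 p row(s) had no a match → kept, a columns NULL.
After projecting and ordering:
a.aname | p.year | a.auth_id | p.auth_id
Nora | NULL | 3 | 3
Vik | 2021 | 4 | 4
NULL | 2016 | NULL | 5
NULL | 2017 | NULL | 5
NULL | 2019 | NULL | 2
NULL | 2020 | NULL | 5
NULL | 2021 | 4 | 4
NULL | NULL | NULL | 2

(Nora, NULL, 3, 3); (Vik, 2021, 4, 4); (NULL, 2016, NULL, 5); (NULL, 2017, NULL, 5); (NULL, 2019, NULL, 2); (NULL, 2020, NULL, 5); (NULL, 2021, 4, 4); (NULL, NULL, NULL, 2)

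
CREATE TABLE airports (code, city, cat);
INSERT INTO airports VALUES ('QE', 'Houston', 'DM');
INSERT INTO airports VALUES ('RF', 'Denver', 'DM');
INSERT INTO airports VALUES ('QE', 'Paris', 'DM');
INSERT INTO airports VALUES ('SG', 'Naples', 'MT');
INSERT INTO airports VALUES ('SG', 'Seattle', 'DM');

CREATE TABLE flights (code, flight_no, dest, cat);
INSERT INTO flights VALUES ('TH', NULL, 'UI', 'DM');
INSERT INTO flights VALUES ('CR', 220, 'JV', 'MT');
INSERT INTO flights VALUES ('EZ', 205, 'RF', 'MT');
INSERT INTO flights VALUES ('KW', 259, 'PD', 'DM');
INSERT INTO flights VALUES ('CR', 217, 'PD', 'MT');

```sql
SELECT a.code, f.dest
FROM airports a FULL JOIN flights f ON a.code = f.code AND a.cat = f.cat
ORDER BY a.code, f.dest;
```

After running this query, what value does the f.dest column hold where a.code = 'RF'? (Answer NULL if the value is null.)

FULL OUTER JOIN keeps every row from both sides; unmatched rows get NULL for the other side's columns.
Matching on a.code = f.code AND a.cat = f.cat.
Matched pairs: 0; unmatched a rows kept: 5; unmatched f rows kept: 5.

NULL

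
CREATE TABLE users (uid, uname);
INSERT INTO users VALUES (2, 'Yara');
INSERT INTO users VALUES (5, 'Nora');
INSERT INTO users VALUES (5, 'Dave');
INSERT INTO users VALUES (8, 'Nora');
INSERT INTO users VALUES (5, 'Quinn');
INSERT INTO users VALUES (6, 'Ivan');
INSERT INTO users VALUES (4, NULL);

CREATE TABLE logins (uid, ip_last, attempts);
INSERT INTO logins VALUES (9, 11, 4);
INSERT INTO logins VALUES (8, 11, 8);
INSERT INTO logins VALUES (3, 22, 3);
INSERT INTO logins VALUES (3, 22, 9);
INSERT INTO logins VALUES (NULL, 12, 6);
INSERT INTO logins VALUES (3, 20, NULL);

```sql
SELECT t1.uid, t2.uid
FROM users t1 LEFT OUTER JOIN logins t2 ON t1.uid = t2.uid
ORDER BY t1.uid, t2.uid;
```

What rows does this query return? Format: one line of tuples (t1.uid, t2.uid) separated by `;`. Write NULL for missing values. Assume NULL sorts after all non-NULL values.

(2, NULL); (4, NULL); (5, NULL); (5, NULL); (5, NULL); (6, NULL); (8, 8)

LEFT JOIN keeps every row from `users`; unmatched rows get NULL for `logins`'s columns.
Matching on t1.uid = t2.uid. A NULL in a compared column never satisfies the condition.
- t1 (uid=2) has no partner → padded with NULL.
- t1 (uid=5) has no partner → padded with NULL.
- t1 (uid=5) has no partner → padded with NULL.
- t1 (uid=8) pairs with 1 row(s) of t2.
- t1 (uid=5) has no partner → padded with NULL.
- t1 (uid=6) has no partner → padded with NULL.
- t1 (uid=4) has no partner → padded with NULL.
After projecting and ordering:
t1.uid | t2.uid
2 | NULL
4 | NULL
5 | NULL
5 | NULL
5 | NULL
6 | NULL
8 | 8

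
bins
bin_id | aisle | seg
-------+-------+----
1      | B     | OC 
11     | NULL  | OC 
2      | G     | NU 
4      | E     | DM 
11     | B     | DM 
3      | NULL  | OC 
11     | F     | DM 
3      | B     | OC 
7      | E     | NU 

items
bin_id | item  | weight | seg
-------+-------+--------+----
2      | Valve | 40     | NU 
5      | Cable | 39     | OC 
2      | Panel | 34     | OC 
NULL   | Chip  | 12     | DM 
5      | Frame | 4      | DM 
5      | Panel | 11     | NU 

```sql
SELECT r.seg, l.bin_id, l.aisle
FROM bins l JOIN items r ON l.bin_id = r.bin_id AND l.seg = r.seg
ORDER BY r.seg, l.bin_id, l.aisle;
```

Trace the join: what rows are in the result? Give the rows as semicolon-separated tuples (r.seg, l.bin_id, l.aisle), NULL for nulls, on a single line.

INNER JOIN keeps only pairs where the ON condition holds.
Matching on l.bin_id = r.bin_id AND l.seg = r.seg. A NULL in a compared column never satisfies the condition.
- l row (bin_id=1, seg=OC): no match → dropped.
- l row (bin_id=11, seg=OC): no match → dropped.
- l row (bin_id=2, seg=NU): matches 1 r row(s) → 1 output row(s).
- l row (bin_id=4, seg=DM): no match → dropped.
- l row (bin_id=11, seg=DM): no match → dropped.
- l row (bin_id=3, seg=OC): no match → dropped.
- l row (bin_id=11, seg=DM): no match → dropped.
- l row (bin_id=3, seg=OC): no match → dropped.
- l row (bin_id=7, seg=NU): no match → dropped.
After projecting and ordering:
r.seg | l.bin_id | l.aisle
NU | 2 | G

(NU, 2, G)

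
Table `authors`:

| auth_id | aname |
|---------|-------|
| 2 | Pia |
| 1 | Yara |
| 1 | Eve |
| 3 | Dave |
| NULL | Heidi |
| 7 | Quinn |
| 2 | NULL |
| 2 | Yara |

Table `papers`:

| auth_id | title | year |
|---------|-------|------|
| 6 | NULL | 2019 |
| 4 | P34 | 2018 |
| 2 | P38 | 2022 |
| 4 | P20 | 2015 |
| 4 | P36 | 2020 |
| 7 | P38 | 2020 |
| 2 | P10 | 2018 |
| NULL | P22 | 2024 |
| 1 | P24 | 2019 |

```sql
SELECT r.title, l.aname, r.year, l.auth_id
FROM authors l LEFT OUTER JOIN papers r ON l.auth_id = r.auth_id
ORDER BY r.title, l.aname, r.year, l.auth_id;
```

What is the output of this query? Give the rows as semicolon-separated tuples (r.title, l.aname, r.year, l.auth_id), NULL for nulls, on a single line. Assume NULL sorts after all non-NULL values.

(P10, Pia, 2018, 2); (P10, Yara, 2018, 2); (P10, NULL, 2018, 2); (P24, Eve, 2019, 1); (P24, Yara, 2019, 1); (P38, Pia, 2022, 2); (P38, Quinn, 2020, 7); (P38, Yara, 2022, 2); (P38, NULL, 2022, 2); (NULL, Dave, NULL, 3); (NULL, Heidi, NULL, NULL)

LEFT JOIN keeps every row from `authors`; unmatched rows get NULL for `papers`'s columns.
Matching on l.auth_id = r.auth_id. A NULL in a compared column never satisfies the condition.
- l[0] auth_id=2 → 2 match(es) in r → 2 row(s).
- l[1] auth_id=1 → 1 match(es) in r → 1 row(s).
- l[2] auth_id=1 → 1 match(es) in r → 1 row(s).
- l[3] auth_id=3 → no match; kept with NULLs on the r side.
- l[4] auth_id=NULL → no match; kept with NULLs on the r side.
- l[5] auth_id=7 → 1 match(es) in r → 1 row(s).
- l[6] auth_id=2 → 2 match(es) in r → 2 row(s).
- l[7] auth_id=2 → 2 match(es) in r → 2 row(s).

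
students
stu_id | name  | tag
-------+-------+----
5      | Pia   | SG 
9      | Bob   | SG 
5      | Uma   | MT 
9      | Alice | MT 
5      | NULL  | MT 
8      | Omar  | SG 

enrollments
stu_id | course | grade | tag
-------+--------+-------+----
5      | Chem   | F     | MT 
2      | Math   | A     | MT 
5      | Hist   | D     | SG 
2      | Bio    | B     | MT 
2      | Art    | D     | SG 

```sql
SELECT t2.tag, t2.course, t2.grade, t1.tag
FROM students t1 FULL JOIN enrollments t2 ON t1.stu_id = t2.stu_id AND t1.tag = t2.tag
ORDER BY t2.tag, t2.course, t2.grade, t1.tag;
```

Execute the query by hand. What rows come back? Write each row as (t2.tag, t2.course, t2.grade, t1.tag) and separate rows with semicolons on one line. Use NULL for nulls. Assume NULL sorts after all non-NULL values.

(MT, Bio, B, NULL); (MT, Chem, F, MT); (MT, Chem, F, MT); (MT, Math, A, NULL); (SG, Art, D, NULL); (SG, Hist, D, SG); (NULL, NULL, NULL, MT); (NULL, NULL, NULL, SG); (NULL, NULL, NULL, SG)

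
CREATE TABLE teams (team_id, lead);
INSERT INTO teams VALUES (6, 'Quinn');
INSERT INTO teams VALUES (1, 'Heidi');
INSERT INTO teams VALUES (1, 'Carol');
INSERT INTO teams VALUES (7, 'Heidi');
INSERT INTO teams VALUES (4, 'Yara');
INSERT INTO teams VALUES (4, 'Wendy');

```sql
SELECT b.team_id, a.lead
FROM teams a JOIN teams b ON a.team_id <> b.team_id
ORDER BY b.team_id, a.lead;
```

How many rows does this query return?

26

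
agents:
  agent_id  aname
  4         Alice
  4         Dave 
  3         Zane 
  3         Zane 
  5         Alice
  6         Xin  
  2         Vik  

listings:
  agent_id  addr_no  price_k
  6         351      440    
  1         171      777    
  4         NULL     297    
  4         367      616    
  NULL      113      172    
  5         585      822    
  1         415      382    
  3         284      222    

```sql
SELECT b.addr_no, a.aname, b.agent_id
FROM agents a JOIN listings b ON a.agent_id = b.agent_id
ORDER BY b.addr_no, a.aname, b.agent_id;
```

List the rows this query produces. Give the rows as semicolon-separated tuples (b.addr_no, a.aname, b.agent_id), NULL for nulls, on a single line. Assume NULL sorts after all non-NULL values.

(284, Zane, 3); (284, Zane, 3); (351, Xin, 6); (367, Alice, 4); (367, Dave, 4); (585, Alice, 5); (NULL, Alice, 4); (NULL, Dave, 4)

INNER JOIN keeps only pairs where the ON condition holds.
Matching on a.agent_id = b.agent_id. A NULL in a compared column never satisfies the condition.
- a (agent_id=4) pairs with 2 row(s) of b.
- a (agent_id=4) pairs with 2 row(s) of b.
- a (agent_id=3) pairs with 1 row(s) of b.
- a (agent_id=3) pairs with 1 row(s) of b.
- a (agent_id=5) pairs with 1 row(s) of b.
- a (agent_id=6) pairs with 1 row(s) of b.
- a (agent_id=2) has no partner → excluded.
After projecting and ordering:
b.addr_no | a.aname | b.agent_id
284 | Zane | 3
284 | Zane | 3
351 | Xin | 6
367 | Alice | 4
367 | Dave | 4
585 | Alice | 5
NULL | Alice | 4
NULL | Dave | 4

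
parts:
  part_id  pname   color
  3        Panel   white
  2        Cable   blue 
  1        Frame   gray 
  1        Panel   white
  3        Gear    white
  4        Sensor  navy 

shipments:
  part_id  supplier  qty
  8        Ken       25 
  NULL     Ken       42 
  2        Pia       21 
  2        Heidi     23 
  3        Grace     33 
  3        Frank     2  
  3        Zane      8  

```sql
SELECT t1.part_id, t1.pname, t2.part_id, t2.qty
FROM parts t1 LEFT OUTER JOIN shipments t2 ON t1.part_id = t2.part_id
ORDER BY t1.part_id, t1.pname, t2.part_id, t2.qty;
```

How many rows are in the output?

11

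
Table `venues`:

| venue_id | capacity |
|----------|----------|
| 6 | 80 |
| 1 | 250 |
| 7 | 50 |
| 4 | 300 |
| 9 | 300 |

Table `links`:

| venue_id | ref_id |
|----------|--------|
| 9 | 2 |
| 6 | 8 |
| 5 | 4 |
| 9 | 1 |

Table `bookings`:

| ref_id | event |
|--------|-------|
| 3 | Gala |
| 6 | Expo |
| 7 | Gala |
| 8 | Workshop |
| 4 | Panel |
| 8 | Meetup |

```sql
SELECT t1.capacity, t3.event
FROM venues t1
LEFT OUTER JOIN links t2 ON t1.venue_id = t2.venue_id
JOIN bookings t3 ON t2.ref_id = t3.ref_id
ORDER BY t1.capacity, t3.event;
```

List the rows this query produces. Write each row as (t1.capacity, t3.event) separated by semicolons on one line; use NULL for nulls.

(80, Meetup); (80, Workshop)

Joins associate left-to-right: venues LEFT JOIN links on venue_id gives 6 intermediate row(s).
Then INNER JOIN `bookings t3` on ref_id: keep only rows whose t2.ref_id appears in t3.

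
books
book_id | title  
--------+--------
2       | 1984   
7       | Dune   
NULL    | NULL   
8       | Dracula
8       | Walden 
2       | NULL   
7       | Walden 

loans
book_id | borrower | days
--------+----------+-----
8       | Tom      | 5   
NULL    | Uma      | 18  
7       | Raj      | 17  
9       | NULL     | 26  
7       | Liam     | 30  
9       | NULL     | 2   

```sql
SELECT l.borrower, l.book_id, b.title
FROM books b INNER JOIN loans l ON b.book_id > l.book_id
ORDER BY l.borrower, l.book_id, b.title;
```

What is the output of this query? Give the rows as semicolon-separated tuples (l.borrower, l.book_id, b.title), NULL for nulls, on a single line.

(Liam, 7, Dracula); (Liam, 7, Walden); (Raj, 7, Dracula); (Raj, 7, Walden)

INNER JOIN keeps only pairs where the ON condition holds.
Matching on b.book_id > l.book_id. A NULL in a compared column never satisfies the condition.
- b (book_id=2) has no partner → excluded.
- b (book_id=7) has no partner → excluded.
- b (book_id=NULL) has no partner → excluded.
- b (book_id=8) pairs with 2 row(s) of l.
- b (book_id=8) pairs with 2 row(s) of l.
- b (book_id=2) has no partner → excluded.
- b (book_id=7) has no partner → excluded.
After projecting and ordering:
l.borrower | l.book_id | b.title
Liam | 7 | Dracula
Liam | 7 | Walden
Raj | 7 | Dracula
Raj | 7 | Walden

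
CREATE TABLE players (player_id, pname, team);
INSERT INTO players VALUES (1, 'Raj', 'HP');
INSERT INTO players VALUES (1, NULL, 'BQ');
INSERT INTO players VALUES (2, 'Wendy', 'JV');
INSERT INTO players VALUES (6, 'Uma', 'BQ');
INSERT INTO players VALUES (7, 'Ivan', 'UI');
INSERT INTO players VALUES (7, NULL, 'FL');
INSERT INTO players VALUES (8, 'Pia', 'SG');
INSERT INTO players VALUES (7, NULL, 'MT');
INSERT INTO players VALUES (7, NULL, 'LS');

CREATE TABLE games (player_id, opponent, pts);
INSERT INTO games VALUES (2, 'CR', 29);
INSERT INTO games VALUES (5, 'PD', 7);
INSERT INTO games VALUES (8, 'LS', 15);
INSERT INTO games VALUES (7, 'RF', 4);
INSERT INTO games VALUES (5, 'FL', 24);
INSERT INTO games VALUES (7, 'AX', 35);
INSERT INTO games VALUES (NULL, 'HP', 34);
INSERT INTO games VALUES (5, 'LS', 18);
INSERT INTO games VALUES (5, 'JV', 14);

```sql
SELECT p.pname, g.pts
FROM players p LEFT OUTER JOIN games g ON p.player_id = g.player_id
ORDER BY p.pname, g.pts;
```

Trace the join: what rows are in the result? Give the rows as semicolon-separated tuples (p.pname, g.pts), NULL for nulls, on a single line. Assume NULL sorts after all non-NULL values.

(Ivan, 4); (Ivan, 35); (Pia, 15); (Raj, NULL); (Uma, NULL); (Wendy, 29); (NULL, 4); (NULL, 4); (NULL, 4); (NULL, 35); (NULL, 35); (NULL, 35); (NULL, NULL)

LEFT JOIN keeps every row from `players`; unmatched rows get NULL for `games`'s columns.
Matching on p.player_id = g.player_id. A NULL in a compared column never satisfies the condition.
- p (player_id=1) has no partner → padded with NULL.
- p (player_id=1) has no partner → padded with NULL.
- p (player_id=2) pairs with 1 row(s) of g.
- p (player_id=6) has no partner → padded with NULL.
- p (player_id=7) pairs with 2 row(s) of g.
- p (player_id=7) pairs with 2 row(s) of g.
- p (player_id=8) pairs with 1 row(s) of g.
- p (player_id=7) pairs with 2 row(s) of g.
- p (player_id=7) pairs with 2 row(s) of g.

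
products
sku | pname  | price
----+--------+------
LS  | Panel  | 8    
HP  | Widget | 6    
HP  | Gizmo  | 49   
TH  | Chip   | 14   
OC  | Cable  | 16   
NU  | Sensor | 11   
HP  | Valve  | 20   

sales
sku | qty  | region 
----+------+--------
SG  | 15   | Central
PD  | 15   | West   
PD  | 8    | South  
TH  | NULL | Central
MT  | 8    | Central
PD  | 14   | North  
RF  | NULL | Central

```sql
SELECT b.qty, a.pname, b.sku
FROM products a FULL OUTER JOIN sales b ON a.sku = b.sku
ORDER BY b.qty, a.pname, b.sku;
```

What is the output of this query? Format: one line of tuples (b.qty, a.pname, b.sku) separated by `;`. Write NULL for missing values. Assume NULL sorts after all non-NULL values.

(8, NULL, MT); (8, NULL, PD); (14, NULL, PD); (15, NULL, PD); (15, NULL, SG); (NULL, Cable, NULL); (NULL, Chip, TH); (NULL, Gizmo, NULL); (NULL, Panel, NULL); (NULL, Sensor, NULL); (NULL, Valve, NULL); (NULL, Widget, NULL); (NULL, NULL, RF)

FULL OUTER JOIN keeps every row from both sides; unmatched rows get NULL for the other side's columns.
Matching on a.sku = b.sku.
- a (sku=LS) has no partner → padded with NULL.
- a (sku=HP) has no partner → padded with NULL.
- a (sku=HP) has no partner → padded with NULL.
- a (sku=TH) pairs with 1 row(s) of b.
- a (sku=OC) has no partner → padded with NULL.
- a (sku=NU) has no partner → padded with NULL.
- a (sku=HP) has no partner → padded with NULL.
- 6 row(s) from b found no a partner → padded with NULL.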